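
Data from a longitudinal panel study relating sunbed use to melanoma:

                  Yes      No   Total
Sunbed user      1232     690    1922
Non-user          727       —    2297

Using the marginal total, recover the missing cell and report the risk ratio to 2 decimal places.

2.03

The missing cell is in the unexposed row: 2297 − 727 = 1570.
So a = 1232, b = 690, c = 727, d = 1570.
RR = [a/(a+b)] / [c/(c+d)] = (1232/1922) / (727/2297) = 0.64100/0.31650 = 2.02527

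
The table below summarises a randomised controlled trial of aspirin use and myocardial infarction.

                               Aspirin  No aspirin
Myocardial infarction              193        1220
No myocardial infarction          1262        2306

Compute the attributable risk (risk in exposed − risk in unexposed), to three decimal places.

Reading the table with exposure as columns: a = 193 (Aspirin, case), b = 1262 (Aspirin, non-case), c = 1220 (No aspirin, case), d = 2306.
Risk in exposed = 193/1455 = 0.132646; risk in unexposed = 1220/3526 = 0.346001.
Risk difference = 0.132646 − 0.346001 = -0.213355

-0.213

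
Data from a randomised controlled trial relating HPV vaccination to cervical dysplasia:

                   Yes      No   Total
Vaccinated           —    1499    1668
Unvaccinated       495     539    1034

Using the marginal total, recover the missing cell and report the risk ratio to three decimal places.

0.212

The missing cell is in the exposed row: 1668 − 1499 = 169.
So a = 169, b = 1499, c = 495, d = 539.
RR = [a/(a+b)] / [c/(c+d)] = (169/1668) / (495/1034) = 0.10132/0.47872 = 0.21164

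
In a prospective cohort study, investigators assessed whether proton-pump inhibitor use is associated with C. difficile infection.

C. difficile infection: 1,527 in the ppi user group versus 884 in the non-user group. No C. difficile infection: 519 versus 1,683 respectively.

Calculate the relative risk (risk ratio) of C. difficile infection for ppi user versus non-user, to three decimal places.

2.167

From the description: a = 1527, b = 519, c = 884, d = 1683.
Risk in exposed = 1527/2046 = 0.74633; risk in unexposed = 884/2567 = 0.34437.
RR = 0.74633 / 0.34437 = 2.16724
The risk among the exposed is 2.17 times that among the unexposed.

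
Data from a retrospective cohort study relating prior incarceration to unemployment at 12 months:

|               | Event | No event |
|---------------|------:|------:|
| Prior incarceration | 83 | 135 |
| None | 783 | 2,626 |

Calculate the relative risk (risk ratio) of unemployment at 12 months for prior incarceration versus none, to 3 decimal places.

Cells: a = 83, b = 135, c = 783, d = 2626.
Risk in exposed = 83/218 = 0.38073; risk in unexposed = 783/3409 = 0.22969.
RR = 0.38073 / 0.22969 = 1.65763
The risk among the exposed is 1.66 times that among the unexposed.

1.658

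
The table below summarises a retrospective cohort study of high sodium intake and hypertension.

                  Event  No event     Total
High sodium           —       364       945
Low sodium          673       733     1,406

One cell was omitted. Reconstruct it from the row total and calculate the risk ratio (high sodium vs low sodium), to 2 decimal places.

1.28

The missing cell is in the exposed row: 945 − 364 = 581.
So a = 581, b = 364, c = 673, d = 733.
RR = [a/(a+b)] / [c/(c+d)] = (581/945) / (673/1406) = 0.61481/0.47866 = 1.28444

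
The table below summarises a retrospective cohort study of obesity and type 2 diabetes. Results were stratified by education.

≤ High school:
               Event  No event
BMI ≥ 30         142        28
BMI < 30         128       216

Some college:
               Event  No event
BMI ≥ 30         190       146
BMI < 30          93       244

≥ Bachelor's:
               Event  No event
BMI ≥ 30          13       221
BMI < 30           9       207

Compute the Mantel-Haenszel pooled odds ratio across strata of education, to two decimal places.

OR_MH = Σ(aᵢdᵢ/nᵢ) / Σ(bᵢcᵢ/nᵢ), where nᵢ is the stratum total.
Stratum 1 (≤ High school): n = 514; a·d/n = 142·216/514 = 59.6732; b·c/n = 28·128/514 = 6.9728
Stratum 2 (Some college): n = 673; a·d/n = 190·244/673 = 68.8856; b·c/n = 146·93/673 = 20.1753
Stratum 3 (≥ Bachelor's): n = 450; a·d/n = 13·207/450 = 5.9800; b·c/n = 221·9/450 = 4.4200
OR_MH = (59.6732 + 68.8856 + 5.9800) / (6.9728 + 20.1753 + 4.4200) = 134.5387 / 31.5681 = 4.26186

4.26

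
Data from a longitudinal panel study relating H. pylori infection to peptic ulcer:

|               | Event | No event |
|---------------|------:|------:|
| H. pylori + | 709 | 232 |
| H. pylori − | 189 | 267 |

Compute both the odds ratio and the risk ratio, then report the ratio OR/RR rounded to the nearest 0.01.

2.37

Cells: a = 709, b = 232, c = 189, d = 267.
OR = (709·267)/(232·189) = 189303/43848 = 4.31726
Risk in exposed = 709/941 = 0.75345; risk in unexposed = 189/456 = 0.41447; RR = 1.81786
OR/RR = 4.31726 / 1.81786 = 2.37491
The outcome is not rare, so the OR lies further from 1 than the RR.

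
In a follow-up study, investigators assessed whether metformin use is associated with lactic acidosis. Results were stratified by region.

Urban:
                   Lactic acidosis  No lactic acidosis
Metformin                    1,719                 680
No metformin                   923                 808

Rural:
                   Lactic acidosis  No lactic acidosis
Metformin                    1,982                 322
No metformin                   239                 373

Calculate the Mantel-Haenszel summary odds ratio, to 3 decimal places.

3.307

OR_MH = Σ(aᵢdᵢ/nᵢ) / Σ(bᵢcᵢ/nᵢ), where nᵢ is the stratum total.
Stratum 1 (Urban): n = 4130; a·d/n = 1719·808/4130 = 336.3080; b·c/n = 680·923/4130 = 151.9709
Stratum 2 (Rural): n = 2916; a·d/n = 1982·373/2916 = 253.5274; b·c/n = 322·239/2916 = 26.3916
OR_MH = (336.3080 + 253.5274) / (151.9709 + 26.3916) = 589.8354 / 178.3626 = 3.30695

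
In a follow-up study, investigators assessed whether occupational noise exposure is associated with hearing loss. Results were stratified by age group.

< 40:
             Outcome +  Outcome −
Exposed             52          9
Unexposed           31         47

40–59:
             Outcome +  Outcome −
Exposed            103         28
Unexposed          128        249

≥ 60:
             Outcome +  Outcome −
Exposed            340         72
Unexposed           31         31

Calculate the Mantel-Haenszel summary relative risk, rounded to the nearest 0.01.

RR_MH = Σ(aᵢ·n₀ᵢ/nᵢ) / Σ(cᵢ·n₁ᵢ/nᵢ), with n₁ᵢ = aᵢ+bᵢ (exposed), n₀ᵢ = cᵢ+dᵢ (unexposed), nᵢ = n₁ᵢ+n₀ᵢ.
Stratum 1 (< 40): n₁ = 61, n₀ = 78, n = 139; a·n₀/n = 52·78/139 = 29.1799; c·n₁/n = 31·61/139 = 13.6043
Stratum 2 (40–59): n₁ = 131, n₀ = 377, n = 508; a·n₀/n = 103·377/508 = 76.4390; c·n₁/n = 128·131/508 = 33.0079
Stratum 3 (≥ 60): n₁ = 412, n₀ = 62, n = 474; a·n₀/n = 340·62/474 = 44.4726; c·n₁/n = 31·412/474 = 26.9451
RR_MH = (29.1799 + 76.4390 + 44.4726) / (13.6043 + 33.0079 + 26.9451) = 150.0914 / 73.5573 = 2.04047

2.04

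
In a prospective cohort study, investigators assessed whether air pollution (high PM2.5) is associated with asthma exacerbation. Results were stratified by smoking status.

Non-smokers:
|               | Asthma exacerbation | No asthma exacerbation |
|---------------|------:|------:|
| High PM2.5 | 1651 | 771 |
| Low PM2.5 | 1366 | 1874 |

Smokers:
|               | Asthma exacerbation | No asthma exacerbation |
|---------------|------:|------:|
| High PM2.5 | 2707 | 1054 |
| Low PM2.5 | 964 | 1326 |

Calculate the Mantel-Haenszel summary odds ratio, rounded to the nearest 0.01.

OR_MH = Σ(aᵢdᵢ/nᵢ) / Σ(bᵢcᵢ/nᵢ), where nᵢ is the stratum total.
Stratum 1 (Non-smokers): n = 5662; a·d/n = 1651·1874/5662 = 546.4454; b·c/n = 771·1366/5662 = 186.0095
Stratum 2 (Smokers): n = 6051; a·d/n = 2707·1326/6051 = 593.2048; b·c/n = 1054·964/6051 = 167.9154
OR_MH = (546.4454 + 593.2048) / (186.0095 + 167.9154) = 1139.6502 / 353.9249 = 3.22003

3.22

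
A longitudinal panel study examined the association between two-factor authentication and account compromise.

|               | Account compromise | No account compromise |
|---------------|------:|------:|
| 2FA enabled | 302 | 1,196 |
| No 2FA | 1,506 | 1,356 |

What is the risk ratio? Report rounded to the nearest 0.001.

Cells: a = 302, b = 1196, c = 1506, d = 1356.
Risk in exposed = 302/1498 = 0.20160; risk in unexposed = 1506/2862 = 0.52621.
RR = 0.20160 / 0.52621 = 0.38312
The risk is 62% lower among the exposed than among the unexposed.

0.383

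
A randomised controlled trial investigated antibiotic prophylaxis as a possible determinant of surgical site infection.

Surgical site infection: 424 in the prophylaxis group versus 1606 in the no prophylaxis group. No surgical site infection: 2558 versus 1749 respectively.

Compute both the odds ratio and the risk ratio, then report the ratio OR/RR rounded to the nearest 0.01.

0.61

From the description: a = 424, b = 2558, c = 1606, d = 1749.
OR = (424·1749)/(2558·1606) = 741576/4108148 = 0.18051
Risk in exposed = 424/2982 = 0.14219; risk in unexposed = 1606/3355 = 0.47869; RR = 0.29703
OR/RR = 0.18051 / 0.29703 = 0.60772
The outcome is not rare, so the OR lies further from 1 than the RR.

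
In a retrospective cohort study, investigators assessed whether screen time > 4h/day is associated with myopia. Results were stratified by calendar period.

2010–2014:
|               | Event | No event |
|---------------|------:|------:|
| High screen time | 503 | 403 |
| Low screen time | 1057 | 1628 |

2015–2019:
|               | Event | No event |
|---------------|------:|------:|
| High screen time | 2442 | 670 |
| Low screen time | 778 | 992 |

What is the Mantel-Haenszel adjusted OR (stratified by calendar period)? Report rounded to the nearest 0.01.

3.21

OR_MH = Σ(aᵢdᵢ/nᵢ) / Σ(bᵢcᵢ/nᵢ), where nᵢ is the stratum total.
Stratum 1 (2010–2014): n = 3591; a·d/n = 503·1628/3591 = 228.0379; b·c/n = 403·1057/3591 = 118.6218
Stratum 2 (2015–2019): n = 4882; a·d/n = 2442·992/4882 = 496.2032; b·c/n = 670·778/4882 = 106.7718
OR_MH = (228.0379 + 496.2032) / (118.6218 + 106.7718) = 724.2411 / 225.3936 = 3.21323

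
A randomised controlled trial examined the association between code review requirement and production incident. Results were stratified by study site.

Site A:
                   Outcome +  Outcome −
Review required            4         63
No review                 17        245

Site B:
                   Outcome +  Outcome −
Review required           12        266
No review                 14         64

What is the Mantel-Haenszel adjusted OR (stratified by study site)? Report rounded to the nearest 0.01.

0.37

OR_MH = Σ(aᵢdᵢ/nᵢ) / Σ(bᵢcᵢ/nᵢ), where nᵢ is the stratum total.
Stratum 1 (Site A): n = 329; a·d/n = 4·245/329 = 2.9787; b·c/n = 63·17/329 = 3.2553
Stratum 2 (Site B): n = 356; a·d/n = 12·64/356 = 2.1573; b·c/n = 266·14/356 = 10.4607
OR_MH = (2.9787 + 2.1573) / (3.2553 + 10.4607) = 5.1360 / 13.7160 = 0.37446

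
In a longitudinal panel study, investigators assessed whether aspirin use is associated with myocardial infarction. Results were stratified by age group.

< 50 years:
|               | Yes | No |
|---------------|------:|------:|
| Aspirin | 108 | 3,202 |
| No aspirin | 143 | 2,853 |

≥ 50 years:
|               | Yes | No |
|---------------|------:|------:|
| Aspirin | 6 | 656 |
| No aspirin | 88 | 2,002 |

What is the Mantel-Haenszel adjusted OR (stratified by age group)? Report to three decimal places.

0.569

OR_MH = Σ(aᵢdᵢ/nᵢ) / Σ(bᵢcᵢ/nᵢ), where nᵢ is the stratum total.
Stratum 1 (< 50 years): n = 6306; a·d/n = 108·2853/6306 = 48.8620; b·c/n = 3202·143/6306 = 72.6112
Stratum 2 (≥ 50 years): n = 2752; a·d/n = 6·2002/2752 = 4.3648; b·c/n = 656·88/2752 = 20.9767
OR_MH = (48.8620 + 4.3648) / (72.6112 + 20.9767) = 53.2269 / 93.5879 = 0.56874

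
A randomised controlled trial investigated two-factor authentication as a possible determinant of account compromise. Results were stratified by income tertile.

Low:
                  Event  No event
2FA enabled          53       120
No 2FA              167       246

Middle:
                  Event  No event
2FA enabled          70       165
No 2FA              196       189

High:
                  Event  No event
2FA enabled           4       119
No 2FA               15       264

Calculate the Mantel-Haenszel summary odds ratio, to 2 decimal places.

OR_MH = Σ(aᵢdᵢ/nᵢ) / Σ(bᵢcᵢ/nᵢ), where nᵢ is the stratum total.
Stratum 1 (Low): n = 586; a·d/n = 53·246/586 = 22.2491; b·c/n = 120·167/586 = 34.1980
Stratum 2 (Middle): n = 620; a·d/n = 70·189/620 = 21.3387; b·c/n = 165·196/620 = 52.1613
Stratum 3 (High): n = 402; a·d/n = 4·264/402 = 2.6269; b·c/n = 119·15/402 = 4.4403
OR_MH = (22.2491 + 21.3387 + 2.6269) / (34.1980 + 52.1613 + 4.4403) = 46.2147 / 90.7995 = 0.50898

0.51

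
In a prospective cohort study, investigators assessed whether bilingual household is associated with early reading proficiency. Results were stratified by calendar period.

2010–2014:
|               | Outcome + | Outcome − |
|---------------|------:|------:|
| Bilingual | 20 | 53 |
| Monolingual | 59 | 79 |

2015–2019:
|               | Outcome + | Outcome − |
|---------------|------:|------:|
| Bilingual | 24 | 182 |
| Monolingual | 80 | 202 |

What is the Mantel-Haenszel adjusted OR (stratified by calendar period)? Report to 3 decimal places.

0.390

OR_MH = Σ(aᵢdᵢ/nᵢ) / Σ(bᵢcᵢ/nᵢ), where nᵢ is the stratum total.
Stratum 1 (2010–2014): n = 211; a·d/n = 20·79/211 = 7.4882; b·c/n = 53·59/211 = 14.8199
Stratum 2 (2015–2019): n = 488; a·d/n = 24·202/488 = 9.9344; b·c/n = 182·80/488 = 29.8361
OR_MH = (7.4882 + 9.9344) / (14.8199 + 29.8361) = 17.4226 / 44.6560 = 0.39015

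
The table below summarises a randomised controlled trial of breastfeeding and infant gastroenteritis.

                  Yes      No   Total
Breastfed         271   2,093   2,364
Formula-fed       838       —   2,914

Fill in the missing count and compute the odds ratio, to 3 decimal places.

0.321

The missing cell is in the unexposed row: 2914 − 838 = 2076.
So a = 271, b = 2093, c = 838, d = 2076.
OR = (a·d)/(b·c) = (271 × 2076) / (2093 × 838) = 562596 / 1753934 = 0.32076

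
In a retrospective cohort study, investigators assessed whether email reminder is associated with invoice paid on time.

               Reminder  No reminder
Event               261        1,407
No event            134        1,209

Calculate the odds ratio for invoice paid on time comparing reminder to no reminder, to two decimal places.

Reading the table with exposure as columns: a = 261 (Reminder, case), b = 134 (Reminder, non-case), c = 1407 (No reminder, case), d = 1209.
OR = (a·d)/(b·c) = (261 × 1209) / (134 × 1407) = 315549 / 188538 = 1.67366
The odds of invoice paid on time are about 1.67 times as high in the reminder group.

1.67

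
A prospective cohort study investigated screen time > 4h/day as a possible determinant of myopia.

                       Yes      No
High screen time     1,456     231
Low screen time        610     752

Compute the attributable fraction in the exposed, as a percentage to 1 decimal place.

48.1

Cells: a = 1456, b = 231, c = 610, d = 752.
Risk in exposed = 1456/1687 = 0.86307; risk in unexposed = 610/1362 = 0.44787.
RR = 0.86307/0.44787 = 1.92705
AR% = (RR − 1)/RR × 100 = (1.92705 − 1)/1.92705 × 100 = 48.1073%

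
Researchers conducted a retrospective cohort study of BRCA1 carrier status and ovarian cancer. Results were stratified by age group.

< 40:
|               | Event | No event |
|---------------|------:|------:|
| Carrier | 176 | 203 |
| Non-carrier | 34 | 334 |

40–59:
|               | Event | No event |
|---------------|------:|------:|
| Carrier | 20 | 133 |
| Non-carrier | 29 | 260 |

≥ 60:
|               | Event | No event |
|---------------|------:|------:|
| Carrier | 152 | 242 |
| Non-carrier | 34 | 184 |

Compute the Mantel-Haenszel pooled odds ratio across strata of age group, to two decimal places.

4.33

OR_MH = Σ(aᵢdᵢ/nᵢ) / Σ(bᵢcᵢ/nᵢ), where nᵢ is the stratum total.
Stratum 1 (< 40): n = 747; a·d/n = 176·334/747 = 78.6934; b·c/n = 203·34/747 = 9.2396
Stratum 2 (40–59): n = 442; a·d/n = 20·260/442 = 11.7647; b·c/n = 133·29/442 = 8.7262
Stratum 3 (≥ 60): n = 612; a·d/n = 152·184/612 = 45.6993; b·c/n = 242·34/612 = 13.4444
OR_MH = (78.6934 + 11.7647 + 45.6993) / (9.2396 + 8.7262 + 13.4444) = 136.1575 / 31.4103 = 4.33480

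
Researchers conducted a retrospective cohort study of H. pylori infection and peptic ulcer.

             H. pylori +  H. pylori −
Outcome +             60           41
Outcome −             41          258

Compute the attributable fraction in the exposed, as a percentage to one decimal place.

76.9

Reading the table with exposure as columns: a = 60 (H. pylori +, case), b = 41 (H. pylori +, non-case), c = 41 (H. pylori −, case), d = 258.
Risk in exposed = 60/101 = 0.59406; risk in unexposed = 41/299 = 0.13712.
RR = 0.59406/0.13712 = 4.33229
AR% = (RR − 1)/RR × 100 = (4.33229 − 1)/4.33229 × 100 = 76.9175%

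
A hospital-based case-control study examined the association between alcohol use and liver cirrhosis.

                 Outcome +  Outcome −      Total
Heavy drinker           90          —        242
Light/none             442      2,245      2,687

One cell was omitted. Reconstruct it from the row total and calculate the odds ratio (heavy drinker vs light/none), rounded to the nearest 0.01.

The missing cell is in the exposed row: 242 − 90 = 152.
So a = 90, b = 152, c = 442, d = 2245.
OR = (a·d)/(b·c) = (90 × 2245) / (152 × 442) = 202050 / 67184 = 3.00741

3.01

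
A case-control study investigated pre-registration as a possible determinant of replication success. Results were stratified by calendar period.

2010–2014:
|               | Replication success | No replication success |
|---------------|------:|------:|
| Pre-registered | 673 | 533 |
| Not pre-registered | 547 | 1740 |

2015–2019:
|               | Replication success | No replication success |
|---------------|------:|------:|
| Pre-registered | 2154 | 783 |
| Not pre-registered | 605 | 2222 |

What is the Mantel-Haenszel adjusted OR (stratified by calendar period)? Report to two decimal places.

OR_MH = Σ(aᵢdᵢ/nᵢ) / Σ(bᵢcᵢ/nᵢ), where nᵢ is the stratum total.
Stratum 1 (2010–2014): n = 3493; a·d/n = 673·1740/3493 = 335.2476; b·c/n = 533·547/3493 = 83.4672
Stratum 2 (2015–2019): n = 5764; a·d/n = 2154·2222/5764 = 830.3588; b·c/n = 783·605/5764 = 82.1851
OR_MH = (335.2476 + 830.3588) / (83.4672 + 82.1851) = 1165.6064 / 165.6523 = 7.03646

7.04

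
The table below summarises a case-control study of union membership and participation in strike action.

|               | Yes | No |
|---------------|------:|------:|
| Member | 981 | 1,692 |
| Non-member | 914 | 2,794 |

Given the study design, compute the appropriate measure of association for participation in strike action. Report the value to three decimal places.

1.772

Cells: a = 981, b = 1692, c = 914, d = 2794.
This is a case-control study: participants were sampled on outcome status, so risks in the source population cannot be estimated directly — relative risk is not valid here. The odds ratio is the appropriate measure.
OR = (a·d)/(b·c) = (981 × 2794) / (1692 × 914) = 2740914 / 1546488 = 1.77235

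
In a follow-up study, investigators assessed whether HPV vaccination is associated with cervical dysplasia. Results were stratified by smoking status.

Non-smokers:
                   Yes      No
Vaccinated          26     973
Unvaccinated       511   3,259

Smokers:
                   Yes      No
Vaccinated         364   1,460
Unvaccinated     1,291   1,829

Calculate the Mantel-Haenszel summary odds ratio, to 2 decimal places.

0.31

OR_MH = Σ(aᵢdᵢ/nᵢ) / Σ(bᵢcᵢ/nᵢ), where nᵢ is the stratum total.
Stratum 1 (Non-smokers): n = 4769; a·d/n = 26·3259/4769 = 17.7677; b·c/n = 973·511/4769 = 104.2573
Stratum 2 (Smokers): n = 4944; a·d/n = 364·1829/4944 = 134.6594; b·c/n = 1460·1291/4944 = 381.2419
OR_MH = (17.7677 + 134.6594) / (104.2573 + 381.2419) = 152.4271 / 485.4992 = 0.31396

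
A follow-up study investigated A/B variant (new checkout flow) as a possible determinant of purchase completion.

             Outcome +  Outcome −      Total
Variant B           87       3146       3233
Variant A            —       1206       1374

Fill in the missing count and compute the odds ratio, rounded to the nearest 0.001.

0.199

The missing cell is in the unexposed row: 1374 − 1206 = 168.
So a = 87, b = 3146, c = 168, d = 1206.
OR = (a·d)/(b·c) = (87 × 1206) / (3146 × 168) = 104922 / 528528 = 0.19852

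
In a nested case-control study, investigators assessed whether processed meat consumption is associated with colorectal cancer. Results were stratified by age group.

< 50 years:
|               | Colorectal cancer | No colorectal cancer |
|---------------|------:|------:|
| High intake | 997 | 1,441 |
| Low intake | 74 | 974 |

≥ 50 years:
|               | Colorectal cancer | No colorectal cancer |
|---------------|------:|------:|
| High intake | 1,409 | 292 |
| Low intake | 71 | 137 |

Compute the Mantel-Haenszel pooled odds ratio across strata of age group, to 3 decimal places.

9.160

OR_MH = Σ(aᵢdᵢ/nᵢ) / Σ(bᵢcᵢ/nᵢ), where nᵢ is the stratum total.
Stratum 1 (< 50 years): n = 3486; a·d/n = 997·974/3486 = 278.5651; b·c/n = 1441·74/3486 = 30.5892
Stratum 2 (≥ 50 years): n = 1909; a·d/n = 1409·137/1909 = 101.1173; b·c/n = 292·71/1909 = 10.8601
OR_MH = (278.5651 + 101.1173) / (30.5892 + 10.8601) = 379.6825 / 41.4494 = 9.16015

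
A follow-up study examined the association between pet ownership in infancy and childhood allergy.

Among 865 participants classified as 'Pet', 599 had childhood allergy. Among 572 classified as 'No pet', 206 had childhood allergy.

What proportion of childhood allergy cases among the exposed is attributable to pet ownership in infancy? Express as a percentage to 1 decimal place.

From the description: a = 599, b = 266, c = 206, d = 366.
Risk in exposed = 599/865 = 0.69249; risk in unexposed = 206/572 = 0.36014.
RR = 0.69249/0.36014 = 1.92282
AR% = (RR − 1)/RR × 100 = (1.92282 − 1)/1.92282 × 100 = 47.9932%

48.0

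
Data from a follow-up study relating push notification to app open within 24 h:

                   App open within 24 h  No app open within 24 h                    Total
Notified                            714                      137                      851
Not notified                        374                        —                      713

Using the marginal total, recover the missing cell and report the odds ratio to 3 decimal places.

The missing cell is in the unexposed row: 713 − 374 = 339.
So a = 714, b = 137, c = 374, d = 339.
OR = (a·d)/(b·c) = (714 × 339) / (137 × 374) = 242046 / 51238 = 4.72395

4.724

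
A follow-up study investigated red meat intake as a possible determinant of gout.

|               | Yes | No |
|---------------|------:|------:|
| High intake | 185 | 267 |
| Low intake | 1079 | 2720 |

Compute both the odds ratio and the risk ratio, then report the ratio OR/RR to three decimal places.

Cells: a = 185, b = 267, c = 1079, d = 2720.
OR = (185·2720)/(267·1079) = 503200/288093 = 1.74666
Risk in exposed = 185/452 = 0.40929; risk in unexposed = 1079/3799 = 0.28402; RR = 1.44106
OR/RR = 1.74666 / 1.44106 = 1.21207
The outcome is not rare, so the OR lies further from 1 than the RR.

1.212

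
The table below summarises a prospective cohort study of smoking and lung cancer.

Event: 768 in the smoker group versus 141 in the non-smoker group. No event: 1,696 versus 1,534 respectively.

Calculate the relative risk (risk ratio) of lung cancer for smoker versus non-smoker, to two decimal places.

3.70

From the description: a = 768, b = 1696, c = 141, d = 1534.
Risk in exposed = 768/2464 = 0.31169; risk in unexposed = 141/1675 = 0.08418.
RR = 0.31169 / 0.08418 = 3.70268
The risk among the exposed is 3.70 times that among the unexposed.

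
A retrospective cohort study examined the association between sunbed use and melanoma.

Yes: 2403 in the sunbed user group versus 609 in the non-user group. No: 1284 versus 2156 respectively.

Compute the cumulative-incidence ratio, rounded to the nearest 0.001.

From the description: a = 2403, b = 1284, c = 609, d = 2156.
Risk in exposed = 2403/3687 = 0.65175; risk in unexposed = 609/2765 = 0.22025.
RR = 0.65175 / 0.22025 = 2.95909
The risk among the exposed is 2.96 times that among the unexposed.

2.959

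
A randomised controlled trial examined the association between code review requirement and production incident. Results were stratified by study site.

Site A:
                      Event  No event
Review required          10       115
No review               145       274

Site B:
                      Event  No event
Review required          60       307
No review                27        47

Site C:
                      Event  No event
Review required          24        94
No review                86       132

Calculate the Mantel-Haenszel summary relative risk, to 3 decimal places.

RR_MH = Σ(aᵢ·n₀ᵢ/nᵢ) / Σ(cᵢ·n₁ᵢ/nᵢ), with n₁ᵢ = aᵢ+bᵢ (exposed), n₀ᵢ = cᵢ+dᵢ (unexposed), nᵢ = n₁ᵢ+n₀ᵢ.
Stratum 1 (Site A): n₁ = 125, n₀ = 419, n = 544; a·n₀/n = 10·419/544 = 7.7022; c·n₁/n = 145·125/544 = 33.3180
Stratum 2 (Site B): n₁ = 367, n₀ = 74, n = 441; a·n₀/n = 60·74/441 = 10.0680; c·n₁/n = 27·367/441 = 22.4694
Stratum 3 (Site C): n₁ = 118, n₀ = 218, n = 336; a·n₀/n = 24·218/336 = 15.5714; c·n₁/n = 86·118/336 = 30.2024
RR_MH = (7.7022 + 10.0680 + 15.5714) / (33.3180 + 22.4694 + 30.2024) = 33.3417 / 85.9898 = 0.38774

0.388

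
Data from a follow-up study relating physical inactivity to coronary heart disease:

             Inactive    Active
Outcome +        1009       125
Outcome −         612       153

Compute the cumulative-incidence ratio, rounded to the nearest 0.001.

Reading the table with exposure as columns: a = 1009 (Inactive, case), b = 612 (Inactive, non-case), c = 125 (Active, case), d = 153.
Risk in exposed = 1009/1621 = 0.62246; risk in unexposed = 125/278 = 0.44964.
RR = 0.62246 / 0.44964 = 1.38434
The risk among the exposed is 1.38 times that among the unexposed.

1.384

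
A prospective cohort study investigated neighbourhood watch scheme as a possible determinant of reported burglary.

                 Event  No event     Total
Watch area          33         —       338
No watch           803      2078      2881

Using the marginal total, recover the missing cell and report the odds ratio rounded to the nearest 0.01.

The missing cell is in the exposed row: 338 − 33 = 305.
So a = 33, b = 305, c = 803, d = 2078.
OR = (a·d)/(b·c) = (33 × 2078) / (305 × 803) = 68574 / 244915 = 0.27999

0.28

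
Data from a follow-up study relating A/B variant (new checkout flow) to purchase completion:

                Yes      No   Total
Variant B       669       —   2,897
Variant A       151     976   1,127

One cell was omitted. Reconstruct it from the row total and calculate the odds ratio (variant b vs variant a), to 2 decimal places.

The missing cell is in the exposed row: 2897 − 669 = 2228.
So a = 669, b = 2228, c = 151, d = 976.
OR = (a·d)/(b·c) = (669 × 976) / (2228 × 151) = 652944 / 336428 = 1.94081

1.94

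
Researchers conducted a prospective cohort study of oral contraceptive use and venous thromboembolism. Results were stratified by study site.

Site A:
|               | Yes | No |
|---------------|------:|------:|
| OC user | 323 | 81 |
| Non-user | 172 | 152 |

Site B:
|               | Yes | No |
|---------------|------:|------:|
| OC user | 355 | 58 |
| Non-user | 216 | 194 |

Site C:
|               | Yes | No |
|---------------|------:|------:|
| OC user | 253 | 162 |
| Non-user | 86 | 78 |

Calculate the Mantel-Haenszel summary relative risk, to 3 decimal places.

RR_MH = Σ(aᵢ·n₀ᵢ/nᵢ) / Σ(cᵢ·n₁ᵢ/nᵢ), with n₁ᵢ = aᵢ+bᵢ (exposed), n₀ᵢ = cᵢ+dᵢ (unexposed), nᵢ = n₁ᵢ+n₀ᵢ.
Stratum 1 (Site A): n₁ = 404, n₀ = 324, n = 728; a·n₀/n = 323·324/728 = 143.7527; c·n₁/n = 172·404/728 = 95.4505
Stratum 2 (Site B): n₁ = 413, n₀ = 410, n = 823; a·n₀/n = 355·410/823 = 176.8530; c·n₁/n = 216·413/823 = 108.3937
Stratum 3 (Site C): n₁ = 415, n₀ = 164, n = 579; a·n₀/n = 253·164/579 = 71.6615; c·n₁/n = 86·415/579 = 61.6408
RR_MH = (143.7527 + 176.8530 + 71.6615) / (95.4505 + 108.3937 + 61.6408) = 392.2672 / 265.4850 = 1.47755

1.478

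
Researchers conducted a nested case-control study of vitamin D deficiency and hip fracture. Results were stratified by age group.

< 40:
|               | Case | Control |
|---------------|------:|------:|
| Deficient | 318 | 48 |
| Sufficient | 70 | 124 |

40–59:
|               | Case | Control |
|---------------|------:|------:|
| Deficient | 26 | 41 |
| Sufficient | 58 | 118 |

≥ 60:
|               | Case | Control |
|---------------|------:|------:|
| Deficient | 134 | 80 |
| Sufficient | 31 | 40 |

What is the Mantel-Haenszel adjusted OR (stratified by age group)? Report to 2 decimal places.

OR_MH = Σ(aᵢdᵢ/nᵢ) / Σ(bᵢcᵢ/nᵢ), where nᵢ is the stratum total.
Stratum 1 (< 40): n = 560; a·d/n = 318·124/560 = 70.4143; b·c/n = 48·70/560 = 6.0000
Stratum 2 (40–59): n = 243; a·d/n = 26·118/243 = 12.6255; b·c/n = 41·58/243 = 9.7860
Stratum 3 (≥ 60): n = 285; a·d/n = 134·40/285 = 18.8070; b·c/n = 80·31/285 = 8.7018
OR_MH = (70.4143 + 12.6255 + 18.8070) / (6.0000 + 9.7860 + 8.7018) = 101.8468 / 24.4878 = 4.15909

4.16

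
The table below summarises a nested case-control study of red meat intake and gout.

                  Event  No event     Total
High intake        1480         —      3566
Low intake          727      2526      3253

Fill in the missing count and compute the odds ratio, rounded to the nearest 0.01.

The missing cell is in the exposed row: 3566 − 1480 = 2086.
So a = 1480, b = 2086, c = 727, d = 2526.
OR = (a·d)/(b·c) = (1480 × 2526) / (2086 × 727) = 3738480 / 1516522 = 2.46517

2.47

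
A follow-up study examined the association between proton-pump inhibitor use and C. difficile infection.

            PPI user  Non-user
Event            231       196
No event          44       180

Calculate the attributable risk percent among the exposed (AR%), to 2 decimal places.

37.94

Reading the table with exposure as columns: a = 231 (PPI user, case), b = 44 (PPI user, non-case), c = 196 (Non-user, case), d = 180.
Risk in exposed = 231/275 = 0.84000; risk in unexposed = 196/376 = 0.52128.
RR = 0.84000/0.52128 = 1.61143
AR% = (RR − 1)/RR × 100 = (1.61143 − 1)/1.61143 × 100 = 37.9433%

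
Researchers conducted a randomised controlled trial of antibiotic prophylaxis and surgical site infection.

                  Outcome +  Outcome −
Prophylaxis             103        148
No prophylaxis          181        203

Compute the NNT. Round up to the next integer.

Risk in treated group = 103/251 = 0.41036; risk in control = 181/384 = 0.47135.
Absolute risk reduction = 0.47135 − 0.41036 = 0.06100
NNT = 1 / ARR = 1 / 0.06100 = 16.395 → round up → 17

17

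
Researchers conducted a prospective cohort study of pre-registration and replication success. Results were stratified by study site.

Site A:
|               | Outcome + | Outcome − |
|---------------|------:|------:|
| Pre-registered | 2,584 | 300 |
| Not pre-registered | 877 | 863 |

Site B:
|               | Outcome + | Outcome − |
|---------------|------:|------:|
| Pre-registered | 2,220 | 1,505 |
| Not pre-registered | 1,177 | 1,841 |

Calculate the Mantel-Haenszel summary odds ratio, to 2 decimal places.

OR_MH = Σ(aᵢdᵢ/nᵢ) / Σ(bᵢcᵢ/nᵢ), where nᵢ is the stratum total.
Stratum 1 (Site A): n = 4624; a·d/n = 2584·863/4624 = 482.2647; b·c/n = 300·877/4624 = 56.8988
Stratum 2 (Site B): n = 6743; a·d/n = 2220·1841/6743 = 606.1130; b·c/n = 1505·1177/6743 = 262.6998
OR_MH = (482.2647 + 606.1130) / (56.8988 + 262.6998) = 1088.3777 / 319.5986 = 3.40545

3.41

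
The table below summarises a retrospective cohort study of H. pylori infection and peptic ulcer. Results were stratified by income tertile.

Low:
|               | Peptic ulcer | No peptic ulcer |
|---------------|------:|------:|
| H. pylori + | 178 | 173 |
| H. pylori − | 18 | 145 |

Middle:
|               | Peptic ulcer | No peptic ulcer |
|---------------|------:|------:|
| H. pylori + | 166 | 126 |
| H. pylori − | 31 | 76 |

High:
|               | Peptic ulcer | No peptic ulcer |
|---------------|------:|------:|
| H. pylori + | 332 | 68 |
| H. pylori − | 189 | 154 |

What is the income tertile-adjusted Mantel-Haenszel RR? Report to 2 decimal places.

RR_MH = Σ(aᵢ·n₀ᵢ/nᵢ) / Σ(cᵢ·n₁ᵢ/nᵢ), with n₁ᵢ = aᵢ+bᵢ (exposed), n₀ᵢ = cᵢ+dᵢ (unexposed), nᵢ = n₁ᵢ+n₀ᵢ.
Stratum 1 (Low): n₁ = 351, n₀ = 163, n = 514; a·n₀/n = 178·163/514 = 56.4475; c·n₁/n = 18·351/514 = 12.2918
Stratum 2 (Middle): n₁ = 292, n₀ = 107, n = 399; a·n₀/n = 166·107/399 = 44.5163; c·n₁/n = 31·292/399 = 22.6867
Stratum 3 (High): n₁ = 400, n₀ = 343, n = 743; a·n₀/n = 332·343/743 = 153.2651; c·n₁/n = 189·400/743 = 101.7497
RR_MH = (56.4475 + 44.5163 + 153.2651) / (12.2918 + 22.6867 + 101.7497) = 254.2289 / 136.7282 = 1.85937

1.86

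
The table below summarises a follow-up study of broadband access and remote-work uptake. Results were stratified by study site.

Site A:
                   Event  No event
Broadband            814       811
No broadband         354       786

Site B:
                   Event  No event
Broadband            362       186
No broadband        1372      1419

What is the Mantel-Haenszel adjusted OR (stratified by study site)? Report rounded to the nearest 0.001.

2.137

OR_MH = Σ(aᵢdᵢ/nᵢ) / Σ(bᵢcᵢ/nᵢ), where nᵢ is the stratum total.
Stratum 1 (Site A): n = 2765; a·d/n = 814·786/2765 = 231.3939; b·c/n = 811·354/2765 = 103.8315
Stratum 2 (Site B): n = 3339; a·d/n = 362·1419/3339 = 153.8419; b·c/n = 186·1372/3339 = 76.4277
OR_MH = (231.3939 + 153.8419) / (103.8315 + 76.4277) = 385.2357 / 180.2591 = 2.13712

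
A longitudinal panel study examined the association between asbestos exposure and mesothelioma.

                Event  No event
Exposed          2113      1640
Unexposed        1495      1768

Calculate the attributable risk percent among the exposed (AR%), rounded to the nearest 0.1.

18.6

Cells: a = 2113, b = 1640, c = 1495, d = 1768.
Risk in exposed = 2113/3753 = 0.56302; risk in unexposed = 1495/3263 = 0.45817.
RR = 0.56302/0.45817 = 1.22884
AR% = (RR − 1)/RR × 100 = (1.22884 − 1)/1.22884 × 100 = 18.6227%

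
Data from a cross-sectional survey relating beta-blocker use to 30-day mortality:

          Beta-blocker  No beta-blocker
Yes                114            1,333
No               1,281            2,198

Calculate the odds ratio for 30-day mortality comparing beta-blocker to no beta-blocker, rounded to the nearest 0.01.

Reading the table with exposure as columns: a = 114 (Beta-blocker, case), b = 1281 (Beta-blocker, non-case), c = 1333 (No beta-blocker, case), d = 2198.
OR = (a·d)/(b·c) = (114 × 2198) / (1281 × 1333) = 250572 / 1707573 = 0.14674
Exposure is associated with lower odds of 30-day mortality (OR = 0.15 < 1).

0.15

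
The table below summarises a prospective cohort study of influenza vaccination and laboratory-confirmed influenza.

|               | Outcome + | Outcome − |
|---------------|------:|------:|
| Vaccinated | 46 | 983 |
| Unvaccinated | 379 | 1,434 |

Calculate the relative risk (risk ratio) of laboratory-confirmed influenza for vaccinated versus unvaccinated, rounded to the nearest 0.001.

Cells: a = 46, b = 983, c = 379, d = 1434.
Risk in exposed = 46/1029 = 0.04470; risk in unexposed = 379/1813 = 0.20905.
RR = 0.04470 / 0.20905 = 0.21385
The risk is 79% lower among the exposed than among the unexposed.

0.214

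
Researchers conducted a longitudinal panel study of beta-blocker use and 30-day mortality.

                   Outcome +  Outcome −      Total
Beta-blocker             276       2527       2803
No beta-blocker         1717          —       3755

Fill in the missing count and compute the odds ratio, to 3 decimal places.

The missing cell is in the unexposed row: 3755 − 1717 = 2038.
So a = 276, b = 2527, c = 1717, d = 2038.
OR = (a·d)/(b·c) = (276 × 2038) / (2527 × 1717) = 562488 / 4338859 = 0.12964

0.130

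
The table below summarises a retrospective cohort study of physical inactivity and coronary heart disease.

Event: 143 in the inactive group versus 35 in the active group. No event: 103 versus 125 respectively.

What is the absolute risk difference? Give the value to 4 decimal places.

0.3626

From the description: a = 143, b = 103, c = 35, d = 125.
Risk in exposed = 143/246 = 0.581301; risk in unexposed = 35/160 = 0.218750.
Risk difference = 0.581301 − 0.218750 = 0.362551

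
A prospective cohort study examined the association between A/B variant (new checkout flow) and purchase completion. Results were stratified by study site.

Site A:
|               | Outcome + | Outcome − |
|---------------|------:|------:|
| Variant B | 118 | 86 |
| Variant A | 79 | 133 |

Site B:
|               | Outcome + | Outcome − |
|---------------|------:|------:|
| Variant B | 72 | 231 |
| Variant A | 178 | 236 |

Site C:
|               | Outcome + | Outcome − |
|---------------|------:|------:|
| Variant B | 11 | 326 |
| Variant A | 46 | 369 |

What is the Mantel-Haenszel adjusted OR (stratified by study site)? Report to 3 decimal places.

0.714

OR_MH = Σ(aᵢdᵢ/nᵢ) / Σ(bᵢcᵢ/nᵢ), where nᵢ is the stratum total.
Stratum 1 (Site A): n = 416; a·d/n = 118·133/416 = 37.7260; b·c/n = 86·79/416 = 16.3317
Stratum 2 (Site B): n = 717; a·d/n = 72·236/717 = 23.6987; b·c/n = 231·178/717 = 57.3473
Stratum 3 (Site C): n = 752; a·d/n = 11·369/752 = 5.3976; b·c/n = 326·46/752 = 19.9415
OR_MH = (37.7260 + 23.6987 + 5.3976) / (16.3317 + 57.3473 + 19.9415) = 66.8223 / 93.6205 = 0.71376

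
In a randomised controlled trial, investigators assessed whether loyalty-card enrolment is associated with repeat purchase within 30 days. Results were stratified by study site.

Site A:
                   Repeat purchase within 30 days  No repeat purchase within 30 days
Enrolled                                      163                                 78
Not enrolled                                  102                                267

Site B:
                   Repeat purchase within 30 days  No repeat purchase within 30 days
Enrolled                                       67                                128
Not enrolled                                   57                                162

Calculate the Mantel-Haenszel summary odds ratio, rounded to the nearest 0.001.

OR_MH = Σ(aᵢdᵢ/nᵢ) / Σ(bᵢcᵢ/nᵢ), where nᵢ is the stratum total.
Stratum 1 (Site A): n = 610; a·d/n = 163·267/610 = 71.3459; b·c/n = 78·102/610 = 13.0426
Stratum 2 (Site B): n = 414; a·d/n = 67·162/414 = 26.2174; b·c/n = 128·57/414 = 17.6232
OR_MH = (71.3459 + 26.2174) / (13.0426 + 17.6232) = 97.5633 / 30.6658 = 3.18150

3.182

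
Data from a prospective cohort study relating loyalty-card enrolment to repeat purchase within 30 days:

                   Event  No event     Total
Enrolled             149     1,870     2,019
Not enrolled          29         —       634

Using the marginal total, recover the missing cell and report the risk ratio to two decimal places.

The missing cell is in the unexposed row: 634 − 29 = 605.
So a = 149, b = 1870, c = 29, d = 605.
RR = [a/(a+b)] / [c/(c+d)] = (149/2019) / (29/634) = 0.07380/0.04574 = 1.61340

1.61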